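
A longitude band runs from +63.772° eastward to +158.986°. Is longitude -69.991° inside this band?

No

Band width going east from +63.772° to +158.986°: ((158.986 − 63.772) mod 360) = 95.214°.
Offset of -69.991° east of the west edge: ((-69.991 − 63.772) mod 360) = 226.237°.
226.237° > 95.214° ⇒ outside.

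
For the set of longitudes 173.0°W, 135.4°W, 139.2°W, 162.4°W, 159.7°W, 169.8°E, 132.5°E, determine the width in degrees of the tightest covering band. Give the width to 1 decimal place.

Sort the longitudes: -173.0°, -162.4°, -159.7°, -139.2°, -135.4°, +132.5°, +169.8°.
Eastward gaps between consecutive values (wrapping around): 10.6°, 2.7°, 20.5°, 3.8°, 267.9°, 37.3°, 17.2°.
Largest gap = 267.9° ⇒ minimal covering band is its complement: 360° − 267.9° = 92.1°.
Band runs from +132.5° eastward to -135.4°, crossing the antimeridian.

92.1°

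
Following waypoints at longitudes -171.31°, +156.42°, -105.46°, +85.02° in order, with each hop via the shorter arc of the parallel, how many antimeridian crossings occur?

Leg 1: -171.31° → +156.42°, shortest Δλ = -32.27° (west) — crosses 180°.
Leg 2: +156.42° → -105.46°, shortest Δλ = 98.12° (east) — crosses 180°.
Leg 3: -105.46° → +85.02°, shortest Δλ = -169.52° (west) — crosses 180°.
Total crossings: 3.

3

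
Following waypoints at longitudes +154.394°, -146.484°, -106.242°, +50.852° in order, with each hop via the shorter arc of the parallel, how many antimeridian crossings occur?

Leg 1: +154.394° → -146.484°, shortest Δλ = 59.122° (east) — crosses 180°.
Leg 2: -146.484° → -106.242°, shortest Δλ = 40.242° (east) — does not cross 180°.
Leg 3: -106.242° → +50.852°, shortest Δλ = 157.094° (east) — does not cross 180°.
Total crossings: 1.

1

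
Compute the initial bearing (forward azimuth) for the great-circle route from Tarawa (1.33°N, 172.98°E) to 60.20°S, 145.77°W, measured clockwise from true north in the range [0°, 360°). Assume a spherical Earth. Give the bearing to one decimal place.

159.5°

Δλ = -145.77 − 172.98 = -318.75°; wrapped into (−180°, 180°]: 41.25°.
θ = atan2( sin Δλ · cos φ₂ , cos φ₁ · sin φ₂ − sin φ₁ · cos φ₂ · cos Δλ )
  = atan2(0.32768, -0.87620) = 159.496° → normalised to [0°, 360°): 159.496°.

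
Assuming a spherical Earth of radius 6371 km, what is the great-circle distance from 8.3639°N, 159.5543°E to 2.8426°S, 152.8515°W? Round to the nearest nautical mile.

Δλ = -152.8515 − 159.5543 = -312.4058°; wrapped into (−180°, 180°]: 47.5942°.
Δφ = -2.8426 − 8.3639 = -11.2065°.
a = sin²(Δφ/2) + cos φ₁ · cos φ₂ · sin²(Δλ/2) = 0.170415.
c = 2·atan2(√a, √(1−a)) = 0.85108 rad → d = 6371·c ≈ 5422.24 km ≈ 2927.78 nmi.

2928 nmi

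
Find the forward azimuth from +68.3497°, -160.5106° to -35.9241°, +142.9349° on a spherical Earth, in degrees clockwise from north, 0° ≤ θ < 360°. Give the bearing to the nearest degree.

Δλ = 142.9349 − -160.5106 = 303.4455°; wrapped into (−180°, 180°]: -56.5545°.
θ = atan2( sin Δλ · cos φ₂ , cos φ₁ · sin φ₂ − sin φ₁ · cos φ₂ · cos Δλ )
  = atan2(-0.67570, -0.63129) = -133.054° → normalised to [0°, 360°): 226.946°.

227°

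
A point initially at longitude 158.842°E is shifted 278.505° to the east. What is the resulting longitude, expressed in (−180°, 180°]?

Start at +158.842°; shift +278.505° → +437.347°.
+437.347° lies outside (−180°, 180°]; subtract 360° → +77.347°.

77.347°E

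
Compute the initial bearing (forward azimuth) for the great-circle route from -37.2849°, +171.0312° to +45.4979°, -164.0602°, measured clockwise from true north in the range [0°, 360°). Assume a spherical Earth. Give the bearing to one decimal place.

17.2°

Δλ = -164.0602 − 171.0312 = -335.0914°; wrapped into (−180°, 180°]: 24.9086°.
θ = atan2( sin Δλ · cos φ₂ , cos φ₁ · sin φ₂ − sin φ₁ · cos φ₂ · cos Δλ )
  = atan2(0.29521, 0.95258) = 17.219° → normalised to [0°, 360°): 17.219°.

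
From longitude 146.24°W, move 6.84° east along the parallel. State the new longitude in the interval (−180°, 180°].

Start at -146.24°; shift +6.84° → -139.40°.
-139.40° already lies in (−180°, 180°].

139.40°W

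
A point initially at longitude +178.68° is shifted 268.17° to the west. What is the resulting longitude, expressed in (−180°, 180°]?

-89.49°

Start at +178.68°; shift −268.17° → -89.49°.
-89.49° already lies in (−180°, 180°].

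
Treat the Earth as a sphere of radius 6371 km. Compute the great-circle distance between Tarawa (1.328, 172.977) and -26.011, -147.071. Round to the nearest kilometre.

Δλ = -147.071 − 172.977 = -320.048°; wrapped into (−180°, 180°]: 39.952°.
Δφ = -26.011 − 1.328 = -27.339°.
a = sin²(Δφ/2) + cos φ₁ · cos φ₂ · sin²(Δλ/2) = 0.160707.
c = 2·atan2(√a, √(1−a)) = 0.82496 rad → d = 6371·c ≈ 5255.82 km.

5256 km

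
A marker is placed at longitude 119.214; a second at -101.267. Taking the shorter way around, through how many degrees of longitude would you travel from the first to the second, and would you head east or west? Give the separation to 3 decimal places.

139.519° east

Raw difference: -101.267 − 119.214 = -220.481°.
Normalise into (−180°, 180°]: -220.481° + 360° = 139.519°.
Positive ⇒ the second point lies to the east; separation 139.519°.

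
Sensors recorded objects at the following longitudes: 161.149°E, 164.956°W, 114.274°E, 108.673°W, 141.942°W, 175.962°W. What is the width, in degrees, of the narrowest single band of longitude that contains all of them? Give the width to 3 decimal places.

Sort the longitudes: -175.962°, -164.956°, -141.942°, -108.673°, +114.274°, +161.149°.
Eastward gaps between consecutive values (wrapping around): 11.006°, 23.014°, 33.269°, 222.947°, 46.875°, 22.889°.
Largest gap = 222.947° ⇒ minimal covering band is its complement: 360° − 222.947° = 137.053°.
Band runs from +114.274° eastward to -108.673°, crossing the antimeridian.

137.053°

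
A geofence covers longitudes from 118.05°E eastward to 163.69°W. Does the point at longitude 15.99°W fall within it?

No

Band width going east from +118.05° to -163.69°: ((-163.69 − 118.05) mod 360) = 78.26°.
Offset of -15.99° east of the west edge: ((-15.99 − 118.05) mod 360) = 225.96°.
225.96° > 78.26° ⇒ outside.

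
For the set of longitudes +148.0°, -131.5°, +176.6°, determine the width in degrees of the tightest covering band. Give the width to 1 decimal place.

80.5°

Sort the longitudes: -131.5°, +148.0°, +176.6°.
Eastward gaps between consecutive values (wrapping around): 279.5°, 28.6°, 51.9°.
Largest gap = 279.5° ⇒ minimal covering band is its complement: 360° − 279.5° = 80.5°.
Band runs from +148.0° eastward to -131.5°, crossing the antimeridian.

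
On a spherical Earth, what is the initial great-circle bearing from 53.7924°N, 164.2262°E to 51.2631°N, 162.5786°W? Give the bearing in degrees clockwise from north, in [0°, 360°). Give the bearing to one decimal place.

Δλ = -162.5786 − 164.2262 = -326.8048°; wrapped into (−180°, 180°]: 33.1952°.
θ = atan2( sin Δλ · cos φ₂ , cos φ₁ · sin φ₂ − sin φ₁ · cos φ₂ · cos Δλ )
  = atan2(0.34259, 0.03826) = 83.627° → normalised to [0°, 360°): 83.627°.

83.6°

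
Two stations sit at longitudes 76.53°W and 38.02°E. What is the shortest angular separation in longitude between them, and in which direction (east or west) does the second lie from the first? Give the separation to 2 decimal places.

Raw difference: 38.02 − -76.53 = 114.55°.
Normalise into (−180°, 180°]: 114.55° stays 114.55°.
Positive ⇒ the second point lies to the east; separation 114.55°.

114.55° east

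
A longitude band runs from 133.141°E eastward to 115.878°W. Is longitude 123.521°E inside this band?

Band width going east from +133.141° to -115.878°: ((-115.878 − 133.141) mod 360) = 110.981°.
Offset of +123.521° east of the west edge: ((123.521 − 133.141) mod 360) = 350.380°.
350.380° > 110.981° ⇒ outside.

No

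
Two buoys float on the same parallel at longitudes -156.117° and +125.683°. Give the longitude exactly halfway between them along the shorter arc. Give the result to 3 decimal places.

Signed shortest Δλ from -156.117° to +125.683° is -78.200°.
Midpoint longitude = -156.117° + (-78.200°)/2 = -156.117° − 39.100° = -195.217°.
Normalise into (−180°, 180°]: +164.783°.
(The naïve average (-156.117 + +125.683)/2 = -15.217° is on the wrong side of the globe.)

+164.783°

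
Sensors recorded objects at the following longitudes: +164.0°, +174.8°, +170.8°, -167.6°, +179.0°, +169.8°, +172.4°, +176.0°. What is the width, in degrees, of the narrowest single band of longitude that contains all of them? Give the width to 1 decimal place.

28.4°

Sort the longitudes: -167.6°, +164.0°, +169.8°, +170.8°, +172.4°, +174.8°, +176.0°, +179.0°.
Eastward gaps between consecutive values (wrapping around): 331.6°, 5.8°, 1.0°, 1.6°, 2.4°, 1.2°, 3.0°, 13.4°.
Largest gap = 331.6° ⇒ minimal covering band is its complement: 360° − 331.6° = 28.4°.
Band runs from +164.0° eastward to -167.6°, crossing the antimeridian.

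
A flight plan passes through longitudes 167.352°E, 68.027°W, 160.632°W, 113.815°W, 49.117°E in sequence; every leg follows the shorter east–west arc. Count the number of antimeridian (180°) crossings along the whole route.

Leg 1: +167.352° → -68.027°, shortest Δλ = 124.621° (east) — crosses 180°.
Leg 2: -68.027° → -160.632°, shortest Δλ = -92.605° (west) — does not cross 180°.
Leg 3: -160.632° → -113.815°, shortest Δλ = 46.817° (east) — does not cross 180°.
Leg 4: -113.815° → +49.117°, shortest Δλ = 162.932° (east) — does not cross 180°.
Total crossings: 1.

1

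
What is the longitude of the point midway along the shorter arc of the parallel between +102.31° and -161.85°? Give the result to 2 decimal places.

+150.23°

Signed shortest Δλ from +102.31° to -161.85° is +95.84°.
Midpoint longitude = +102.31° + (+95.84°)/2 = +102.31° + 47.92° = +150.23°.
(The naïve average (+102.31 + -161.85)/2 = -29.77° is on the wrong side of the globe.)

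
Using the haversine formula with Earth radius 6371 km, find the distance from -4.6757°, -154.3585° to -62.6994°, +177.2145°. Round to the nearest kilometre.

Δλ = 177.2145 − -154.3585 = 331.5730°; wrapped into (−180°, 180°]: -28.4270°.
Δφ = -62.6994 − -4.6757 = -58.0237°.
a = sin²(Δφ/2) + cos φ₁ · cos φ₂ · sin²(Δλ/2) = 0.262775.
c = 2·atan2(√a, √(1−a)) = 1.07646 rad → d = 6371·c ≈ 6858.11 km.

6858 km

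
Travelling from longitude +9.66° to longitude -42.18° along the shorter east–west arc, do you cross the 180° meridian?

Signed shortest Δλ = ((-42.18 − 9.66 + 180) mod 360) − 180 = -51.84°.
Going west by 51.84° from +9.66° reaches -42.18° without touching 180°.

No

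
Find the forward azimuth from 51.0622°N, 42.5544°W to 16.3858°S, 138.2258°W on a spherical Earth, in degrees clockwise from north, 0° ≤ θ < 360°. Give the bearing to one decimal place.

Δλ = -138.2258 − -42.5544 = -95.6714°.
θ = atan2( sin Δλ · cos φ₂ , cos φ₁ · sin φ₂ − sin φ₁ · cos φ₂ · cos Δλ )
  = atan2(-0.95469, -0.10355) = -96.190° → normalised to [0°, 360°): 263.810°.

263.8°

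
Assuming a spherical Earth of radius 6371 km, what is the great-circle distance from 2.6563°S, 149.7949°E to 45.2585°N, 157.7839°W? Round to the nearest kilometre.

7414 km

Δλ = -157.7839 − 149.7949 = -307.5788°; wrapped into (−180°, 180°]: 52.4212°.
Δφ = 45.2585 − -2.6563 = 47.9148°.
a = sin²(Δφ/2) + cos φ₁ · cos φ₂ · sin²(Δλ/2) = 0.302049.
c = 2·atan2(√a, √(1−a)) = 1.16375 rad → d = 6371·c ≈ 7414.23 km.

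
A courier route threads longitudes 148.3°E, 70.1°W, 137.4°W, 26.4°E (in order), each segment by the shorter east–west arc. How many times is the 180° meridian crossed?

1

Leg 1: +148.3° → -70.1°, shortest Δλ = 141.6° (east) — crosses 180°.
Leg 2: -70.1° → -137.4°, shortest Δλ = -67.3° (west) — does not cross 180°.
Leg 3: -137.4° → +26.4°, shortest Δλ = 163.8° (east) — does not cross 180°.
Total crossings: 1.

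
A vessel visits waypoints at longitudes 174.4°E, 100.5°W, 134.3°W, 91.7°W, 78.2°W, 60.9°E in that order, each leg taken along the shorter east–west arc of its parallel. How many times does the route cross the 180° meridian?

Leg 1: +174.4° → -100.5°, shortest Δλ = 85.1° (east) — crosses 180°.
Leg 2: -100.5° → -134.3°, shortest Δλ = -33.8° (west) — does not cross 180°.
Leg 3: -134.3° → -91.7°, shortest Δλ = 42.6° (east) — does not cross 180°.
Leg 4: -91.7° → -78.2°, shortest Δλ = 13.5° (east) — does not cross 180°.
Leg 5: -78.2° → +60.9°, shortest Δλ = 139.1° (east) — does not cross 180°.
Total crossings: 1.

1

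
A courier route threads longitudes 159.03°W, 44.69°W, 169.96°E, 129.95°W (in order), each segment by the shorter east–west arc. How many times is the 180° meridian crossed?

2

Leg 1: -159.03° → -44.69°, shortest Δλ = 114.34° (east) — does not cross 180°.
Leg 2: -44.69° → +169.96°, shortest Δλ = -145.35° (west) — crosses 180°.
Leg 3: +169.96° → -129.95°, shortest Δλ = 60.09° (east) — crosses 180°.
Total crossings: 2.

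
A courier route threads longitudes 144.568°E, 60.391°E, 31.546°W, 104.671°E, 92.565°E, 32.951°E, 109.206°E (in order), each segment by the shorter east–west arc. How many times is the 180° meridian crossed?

Leg 1: +144.568° → +60.391°, shortest Δλ = -84.177° (west) — does not cross 180°.
Leg 2: +60.391° → -31.546°, shortest Δλ = -91.937° (west) — does not cross 180°.
Leg 3: -31.546° → +104.671°, shortest Δλ = 136.217° (east) — does not cross 180°.
Leg 4: +104.671° → +92.565°, shortest Δλ = -12.106° (west) — does not cross 180°.
Leg 5: +92.565° → +32.951°, shortest Δλ = -59.614° (west) — does not cross 180°.
Leg 6: +32.951° → +109.206°, shortest Δλ = 76.255° (east) — does not cross 180°.
Total crossings: 0.

0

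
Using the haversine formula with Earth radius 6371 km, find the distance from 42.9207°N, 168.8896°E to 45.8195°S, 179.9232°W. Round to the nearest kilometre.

Δλ = -179.9232 − 168.8896 = -348.8128°; wrapped into (−180°, 180°]: 11.1872°.
Δφ = -45.8195 − 42.9207 = -88.7402°.
a = sin²(Δφ/2) + cos φ₁ · cos φ₂ · sin²(Δλ/2) = 0.493856.
c = 2·atan2(√a, √(1−a)) = 1.55851 rad → d = 6371·c ≈ 9929.25 km.

9929 km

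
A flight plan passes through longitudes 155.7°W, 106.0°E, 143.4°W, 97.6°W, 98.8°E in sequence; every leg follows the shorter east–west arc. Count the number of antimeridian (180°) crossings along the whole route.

Leg 1: -155.7° → +106.0°, shortest Δλ = -98.3° (west) — crosses 180°.
Leg 2: +106.0° → -143.4°, shortest Δλ = 110.6° (east) — crosses 180°.
Leg 3: -143.4° → -97.6°, shortest Δλ = 45.8° (east) — does not cross 180°.
Leg 4: -97.6° → +98.8°, shortest Δλ = -163.6° (west) — crosses 180°.
Total crossings: 3.

3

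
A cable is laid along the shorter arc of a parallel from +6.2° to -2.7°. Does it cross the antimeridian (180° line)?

No

Signed shortest Δλ = ((-2.7 − 6.2 + 180) mod 360) − 180 = -8.9°.
Going west by 8.9° from +6.2° reaches -2.7° without touching 180°.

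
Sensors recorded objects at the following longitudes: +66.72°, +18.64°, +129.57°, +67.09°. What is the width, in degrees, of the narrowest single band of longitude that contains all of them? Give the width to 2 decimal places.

110.93°

Sort the longitudes: +18.64°, +66.72°, +67.09°, +129.57°.
Eastward gaps between consecutive values (wrapping around): 48.08°, 0.37°, 62.48°, 249.07°.
Largest gap = 249.07° ⇒ minimal covering band is its complement: 360° − 249.07° = 110.93°.
Band runs from +18.64° eastward to +129.57°.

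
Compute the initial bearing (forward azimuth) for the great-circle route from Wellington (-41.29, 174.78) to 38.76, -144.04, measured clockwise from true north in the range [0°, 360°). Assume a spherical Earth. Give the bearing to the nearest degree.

31°

Δλ = -144.04 − 174.78 = -318.82°; wrapped into (−180°, 180°]: 41.18°.
θ = atan2( sin Δλ · cos φ₂ , cos φ₁ · sin φ₂ − sin φ₁ · cos φ₂ · cos Δλ )
  = atan2(0.51342, 0.85768) = 30.906° → normalised to [0°, 360°): 30.906°.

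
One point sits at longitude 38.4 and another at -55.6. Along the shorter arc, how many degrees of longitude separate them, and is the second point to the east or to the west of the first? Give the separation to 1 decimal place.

Raw difference: -55.6 − 38.4 = -94.0°.
Normalise into (−180°, 180°]: -94.0° stays -94.0°.
Negative ⇒ the second point lies to the west; separation 94.0°.

94.0° west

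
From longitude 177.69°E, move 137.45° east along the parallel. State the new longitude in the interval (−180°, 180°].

Start at +177.69°; shift +137.45° → +315.14°.
+315.14° lies outside (−180°, 180°]; subtract 360° → -44.86°.

44.86°W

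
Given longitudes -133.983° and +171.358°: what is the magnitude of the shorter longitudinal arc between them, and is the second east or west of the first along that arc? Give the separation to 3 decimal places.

Raw difference: 171.358 − -133.983 = 305.341°.
Normalise into (−180°, 180°]: 305.341° − 360° = -54.659°.
Negative ⇒ the second point lies to the west; separation 54.659°.

54.659° west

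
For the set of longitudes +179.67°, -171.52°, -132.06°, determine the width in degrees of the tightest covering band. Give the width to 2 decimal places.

48.27°

Sort the longitudes: -171.52°, -132.06°, +179.67°.
Eastward gaps between consecutive values (wrapping around): 39.46°, 311.73°, 8.81°.
Largest gap = 311.73° ⇒ minimal covering band is its complement: 360° − 311.73° = 48.27°.
Band runs from +179.67° eastward to -132.06°, crossing the antimeridian.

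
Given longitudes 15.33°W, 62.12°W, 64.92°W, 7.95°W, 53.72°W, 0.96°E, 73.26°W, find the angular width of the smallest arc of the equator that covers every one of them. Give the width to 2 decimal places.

Sort the longitudes: -73.26°, -64.92°, -62.12°, -53.72°, -15.33°, -7.95°, +0.96°.
Eastward gaps between consecutive values (wrapping around): 8.34°, 2.80°, 8.40°, 38.39°, 7.38°, 8.91°, 285.78°.
Largest gap = 285.78° ⇒ minimal covering band is its complement: 360° − 285.78° = 74.22°.
Band runs from -73.26° eastward to +0.96°.

74.22°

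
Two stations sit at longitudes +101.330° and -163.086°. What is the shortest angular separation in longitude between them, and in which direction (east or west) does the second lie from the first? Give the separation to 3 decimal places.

95.584° east

Raw difference: -163.086 − 101.330 = -264.416°.
Normalise into (−180°, 180°]: -264.416° + 360° = 95.584°.
Positive ⇒ the second point lies to the east; separation 95.584°.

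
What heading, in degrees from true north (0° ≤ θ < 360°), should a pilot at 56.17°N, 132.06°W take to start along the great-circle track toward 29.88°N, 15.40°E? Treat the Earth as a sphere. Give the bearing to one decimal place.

Δλ = 15.40 − -132.06 = 147.46°.
θ = atan2( sin Δλ · cos φ₂ , cos φ₁ · sin φ₂ − sin φ₁ · cos φ₂ · cos Δλ )
  = atan2(0.46639, 0.88455) = 27.801° → normalised to [0°, 360°): 27.801°.

27.8°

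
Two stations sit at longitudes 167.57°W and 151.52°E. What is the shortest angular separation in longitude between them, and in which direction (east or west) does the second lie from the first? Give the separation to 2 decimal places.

40.91° west

Raw difference: 151.52 − -167.57 = 319.09°.
Normalise into (−180°, 180°]: 319.09° − 360° = -40.91°.
Negative ⇒ the second point lies to the west; separation 40.91°.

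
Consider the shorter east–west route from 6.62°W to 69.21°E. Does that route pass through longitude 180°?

Signed shortest Δλ = ((69.21 − -6.62 + 180) mod 360) − 180 = 75.83°.
Going east by 75.83° from -6.62° reaches +69.21° without touching 180°.

No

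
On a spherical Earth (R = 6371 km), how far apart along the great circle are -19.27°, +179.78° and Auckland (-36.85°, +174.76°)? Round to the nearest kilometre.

2015 km

Δλ = 174.76 − 179.78 = -5.02°.
Δφ = -36.85 − -19.27 = -17.58°.
a = sin²(Δφ/2) + cos φ₁ · cos φ₂ · sin²(Δλ/2) = 0.024801.
c = 2·atan2(√a, √(1−a)) = 0.31628 rad → d = 6371·c ≈ 2015.03 km.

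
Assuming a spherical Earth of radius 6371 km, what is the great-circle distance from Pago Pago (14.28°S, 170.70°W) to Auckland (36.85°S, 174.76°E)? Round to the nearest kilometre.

2894 km

Δλ = 174.76 − -170.70 = 345.46°; wrapped into (−180°, 180°]: -14.54°.
Δφ = -36.85 − -14.28 = -22.57°.
a = sin²(Δφ/2) + cos φ₁ · cos φ₂ · sin²(Δλ/2) = 0.050713.
c = 2·atan2(√a, √(1−a)) = 0.45429 rad → d = 6371·c ≈ 2894.26 km.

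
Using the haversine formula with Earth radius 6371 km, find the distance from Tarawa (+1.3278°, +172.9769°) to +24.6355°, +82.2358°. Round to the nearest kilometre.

10021 km

Δλ = 82.2358 − 172.9769 = -90.7411°.
Δφ = 24.6355 − 1.3278 = 23.3077°.
a = sin²(Δφ/2) + cos φ₁ · cos φ₂ · sin²(Δλ/2) = 0.501047.
c = 2·atan2(√a, √(1−a)) = 1.57289 rad → d = 6371·c ≈ 10020.89 km.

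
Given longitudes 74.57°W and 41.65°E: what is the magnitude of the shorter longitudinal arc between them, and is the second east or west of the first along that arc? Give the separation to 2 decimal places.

Raw difference: 41.65 − -74.57 = 116.22°.
Normalise into (−180°, 180°]: 116.22° stays 116.22°.
Positive ⇒ the second point lies to the east; separation 116.22°.

116.22° east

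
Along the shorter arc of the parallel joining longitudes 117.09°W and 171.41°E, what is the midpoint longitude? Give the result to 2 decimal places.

152.84°W

Signed shortest Δλ from -117.09° to +171.41° is -71.50°.
Midpoint longitude = -117.09° + (-71.50°)/2 = -117.09° − 35.75° = -152.84°.
(The naïve average (-117.09 + +171.41)/2 = 27.16° is on the wrong side of the globe.)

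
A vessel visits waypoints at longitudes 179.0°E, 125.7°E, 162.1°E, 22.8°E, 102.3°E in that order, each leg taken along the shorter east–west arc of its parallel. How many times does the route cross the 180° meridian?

0

Leg 1: +179.0° → +125.7°, shortest Δλ = -53.3° (west) — does not cross 180°.
Leg 2: +125.7° → +162.1°, shortest Δλ = 36.4° (east) — does not cross 180°.
Leg 3: +162.1° → +22.8°, shortest Δλ = -139.3° (west) — does not cross 180°.
Leg 4: +22.8° → +102.3°, shortest Δλ = 79.5° (east) — does not cross 180°.
Total crossings: 0.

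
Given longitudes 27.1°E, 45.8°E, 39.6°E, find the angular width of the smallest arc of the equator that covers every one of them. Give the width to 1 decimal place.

Sort the longitudes: +27.1°, +39.6°, +45.8°.
Eastward gaps between consecutive values (wrapping around): 12.5°, 6.2°, 341.3°.
Largest gap = 341.3° ⇒ minimal covering band is its complement: 360° − 341.3° = 18.7°.
Band runs from +27.1° eastward to +45.8°.

18.7°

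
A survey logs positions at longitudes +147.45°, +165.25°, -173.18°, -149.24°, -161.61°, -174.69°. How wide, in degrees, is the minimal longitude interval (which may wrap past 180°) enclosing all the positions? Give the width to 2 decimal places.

Sort the longitudes: -174.69°, -173.18°, -161.61°, -149.24°, +147.45°, +165.25°.
Eastward gaps between consecutive values (wrapping around): 1.51°, 11.57°, 12.37°, 296.69°, 17.80°, 20.06°.
Largest gap = 296.69° ⇒ minimal covering band is its complement: 360° − 296.69° = 63.31°.
Band runs from +147.45° eastward to -149.24°, crossing the antimeridian.

63.31°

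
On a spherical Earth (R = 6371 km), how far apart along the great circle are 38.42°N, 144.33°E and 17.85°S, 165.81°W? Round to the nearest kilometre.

Δλ = -165.81 − 144.33 = -310.14°; wrapped into (−180°, 180°]: 49.86°.
Δφ = -17.85 − 38.42 = -56.27°.
a = sin²(Δφ/2) + cos φ₁ · cos φ₂ · sin²(Δλ/2) = 0.354860.
c = 2·atan2(√a, √(1−a)) = 1.27628 rad → d = 6371·c ≈ 8131.17 km.

8131 km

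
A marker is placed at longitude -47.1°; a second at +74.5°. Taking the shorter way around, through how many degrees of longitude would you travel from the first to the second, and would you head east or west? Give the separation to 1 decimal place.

121.6° east

Raw difference: 74.5 − -47.1 = 121.6°.
Normalise into (−180°, 180°]: 121.6° stays 121.6°.
Positive ⇒ the second point lies to the east; separation 121.6°.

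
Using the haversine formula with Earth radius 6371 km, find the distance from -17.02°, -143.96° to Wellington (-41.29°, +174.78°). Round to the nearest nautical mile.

2572 nmi

Δλ = 174.78 − -143.96 = 318.74°; wrapped into (−180°, 180°]: -41.26°.
Δφ = -41.29 − -17.02 = -24.27°.
a = sin²(Δφ/2) + cos φ₁ · cos φ₂ · sin²(Δλ/2) = 0.133380.
c = 2·atan2(√a, √(1−a)) = 0.74772 rad → d = 6371·c ≈ 4763.73 km ≈ 2572.21 nmi.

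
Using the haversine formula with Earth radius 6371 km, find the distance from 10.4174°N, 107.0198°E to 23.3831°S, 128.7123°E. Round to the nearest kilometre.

Δλ = 128.7123 − 107.0198 = 21.6925°.
Δφ = -23.3831 − 10.4174 = -33.8005°.
a = sin²(Δφ/2) + cos φ₁ · cos φ₂ · sin²(Δλ/2) = 0.116476.
c = 2·atan2(√a, √(1−a)) = 0.69657 rad → d = 6371·c ≈ 4437.84 km.

4438 km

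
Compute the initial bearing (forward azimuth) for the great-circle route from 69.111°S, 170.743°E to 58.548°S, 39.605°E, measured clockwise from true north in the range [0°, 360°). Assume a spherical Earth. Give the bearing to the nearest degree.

212°

Δλ = 39.605 − 170.743 = -131.138°.
θ = atan2( sin Δλ · cos φ₂ , cos φ₁ · sin φ₂ − sin φ₁ · cos φ₂ · cos Δλ )
  = atan2(-0.39297, -0.62488) = -147.835° → normalised to [0°, 360°): 212.165°.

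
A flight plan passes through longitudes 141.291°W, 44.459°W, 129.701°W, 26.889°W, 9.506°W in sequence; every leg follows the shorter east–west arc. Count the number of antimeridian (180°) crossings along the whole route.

Leg 1: -141.291° → -44.459°, shortest Δλ = 96.832° (east) — does not cross 180°.
Leg 2: -44.459° → -129.701°, shortest Δλ = -85.242° (west) — does not cross 180°.
Leg 3: -129.701° → -26.889°, shortest Δλ = 102.812° (east) — does not cross 180°.
Leg 4: -26.889° → -9.506°, shortest Δλ = 17.383° (east) — does not cross 180°.
Total crossings: 0.

0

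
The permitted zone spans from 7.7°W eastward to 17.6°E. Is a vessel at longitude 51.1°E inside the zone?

No

Band width going east from -7.7° to +17.6°: ((17.6 − -7.7) mod 360) = 25.3°.
Offset of +51.1° east of the west edge: ((51.1 − -7.7) mod 360) = 58.8°.
58.8° > 25.3° ⇒ outside.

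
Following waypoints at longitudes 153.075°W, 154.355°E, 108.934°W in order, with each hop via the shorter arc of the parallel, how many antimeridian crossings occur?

Leg 1: -153.075° → +154.355°, shortest Δλ = -52.57° (west) — crosses 180°.
Leg 2: +154.355° → -108.934°, shortest Δλ = 96.711° (east) — crosses 180°.
Total crossings: 2.

2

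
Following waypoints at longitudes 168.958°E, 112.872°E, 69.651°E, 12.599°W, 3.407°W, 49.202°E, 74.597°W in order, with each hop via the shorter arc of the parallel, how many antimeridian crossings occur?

Leg 1: +168.958° → +112.872°, shortest Δλ = -56.086° (west) — does not cross 180°.
Leg 2: +112.872° → +69.651°, shortest Δλ = -43.221° (west) — does not cross 180°.
Leg 3: +69.651° → -12.599°, shortest Δλ = -82.25° (west) — does not cross 180°.
Leg 4: -12.599° → -3.407°, shortest Δλ = 9.192° (east) — does not cross 180°.
Leg 5: -3.407° → +49.202°, shortest Δλ = 52.609° (east) — does not cross 180°.
Leg 6: +49.202° → -74.597°, shortest Δλ = -123.799° (west) — does not cross 180°.
Total crossings: 0.

0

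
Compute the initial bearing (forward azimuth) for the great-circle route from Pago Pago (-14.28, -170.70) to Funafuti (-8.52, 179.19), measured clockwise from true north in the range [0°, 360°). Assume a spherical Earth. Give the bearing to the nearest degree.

299°

Δλ = 179.19 − -170.70 = 349.89°; wrapped into (−180°, 180°]: -10.11°.
θ = atan2( sin Δλ · cos φ₂ , cos φ₁ · sin φ₂ − sin φ₁ · cos φ₂ · cos Δλ )
  = atan2(-0.17360, 0.09657) = -60.913° → normalised to [0°, 360°): 299.087°.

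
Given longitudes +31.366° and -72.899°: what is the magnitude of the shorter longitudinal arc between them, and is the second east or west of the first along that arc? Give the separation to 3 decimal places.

104.265° west

Raw difference: -72.899 − 31.366 = -104.265°.
Normalise into (−180°, 180°]: -104.265° stays -104.265°.
Negative ⇒ the second point lies to the west; separation 104.265°.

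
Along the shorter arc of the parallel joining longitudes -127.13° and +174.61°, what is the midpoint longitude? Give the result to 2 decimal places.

Signed shortest Δλ from -127.13° to +174.61° is -58.26°.
Midpoint longitude = -127.13° + (-58.26°)/2 = -127.13° − 29.13° = -156.26°.
(The naïve average (-127.13 + +174.61)/2 = 23.74° is on the wrong side of the globe.)

-156.26°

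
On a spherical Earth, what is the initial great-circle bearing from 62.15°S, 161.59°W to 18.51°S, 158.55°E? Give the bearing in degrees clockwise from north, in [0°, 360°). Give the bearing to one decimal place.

309.2°

Δλ = 158.55 − -161.59 = 320.14°; wrapped into (−180°, 180°]: -39.86°.
θ = atan2( sin Δλ · cos φ₂ , cos φ₁ · sin φ₂ − sin φ₁ · cos φ₂ · cos Δλ )
  = atan2(-0.60776, 0.49528) = -50.822° → normalised to [0°, 360°): 309.178°.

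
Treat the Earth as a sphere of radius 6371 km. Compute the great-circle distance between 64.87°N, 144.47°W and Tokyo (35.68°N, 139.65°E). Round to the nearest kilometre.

Δλ = 139.65 − -144.47 = 284.12°; wrapped into (−180°, 180°]: -75.88°.
Δφ = 35.68 − 64.87 = -29.19°.
a = sin²(Δφ/2) + cos φ₁ · cos φ₂ · sin²(Δλ/2) = 0.193898.
c = 2·atan2(√a, √(1−a)) = 0.91195 rad → d = 6371·c ≈ 5810.04 km.

5810 km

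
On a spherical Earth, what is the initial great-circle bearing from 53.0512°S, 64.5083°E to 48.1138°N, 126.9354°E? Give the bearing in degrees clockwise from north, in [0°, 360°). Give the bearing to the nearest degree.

40°

Δλ = 126.9354 − 64.5083 = 62.4271°.
θ = atan2( sin Δλ · cos φ₂ , cos φ₁ · sin φ₂ − sin φ₁ · cos φ₂ · cos Δλ )
  = atan2(0.59182, 0.69448) = 40.437° → normalised to [0°, 360°): 40.437°.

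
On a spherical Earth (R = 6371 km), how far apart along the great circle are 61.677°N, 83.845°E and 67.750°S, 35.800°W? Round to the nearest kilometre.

Δλ = -35.800 − 83.845 = -119.645°.
Δφ = -67.750 − 61.677 = -129.427°.
a = sin²(Δφ/2) + cos φ₁ · cos φ₂ · sin²(Δλ/2) = 0.951799.
c = 2·atan2(√a, √(1−a)) = 2.69889 rad → d = 6371·c ≈ 17194.65 km.

17195 km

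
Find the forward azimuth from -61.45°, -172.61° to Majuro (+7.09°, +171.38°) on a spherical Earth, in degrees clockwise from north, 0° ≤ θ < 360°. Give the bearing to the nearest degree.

343°

Δλ = 171.38 − -172.61 = 343.99°; wrapped into (−180°, 180°]: -16.01°.
θ = atan2( sin Δλ · cos φ₂ , cos φ₁ · sin φ₂ − sin φ₁ · cos φ₂ · cos Δλ )
  = atan2(-0.27370, 0.89686) = -16.971° → normalised to [0°, 360°): 343.029°.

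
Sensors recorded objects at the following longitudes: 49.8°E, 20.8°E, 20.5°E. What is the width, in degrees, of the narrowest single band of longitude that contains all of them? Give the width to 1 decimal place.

Sort the longitudes: +20.5°, +20.8°, +49.8°.
Eastward gaps between consecutive values (wrapping around): 0.3°, 29.0°, 330.7°.
Largest gap = 330.7° ⇒ minimal covering band is its complement: 360° − 330.7° = 29.3°.
Band runs from +20.5° eastward to +49.8°.

29.3°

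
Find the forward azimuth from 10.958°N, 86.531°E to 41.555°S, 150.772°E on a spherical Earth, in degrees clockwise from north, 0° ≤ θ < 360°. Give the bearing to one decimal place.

Δλ = 150.772 − 86.531 = 64.241°.
θ = atan2( sin Δλ · cos φ₂ , cos φ₁ · sin φ₂ − sin φ₁ · cos φ₂ · cos Δλ )
  = atan2(0.67396, -0.71306) = 136.615° → normalised to [0°, 360°): 136.615°.

136.6°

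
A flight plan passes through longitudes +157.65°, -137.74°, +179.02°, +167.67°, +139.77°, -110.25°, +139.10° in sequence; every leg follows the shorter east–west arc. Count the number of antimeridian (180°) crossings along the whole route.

4

Leg 1: +157.65° → -137.74°, shortest Δλ = 64.61° (east) — crosses 180°.
Leg 2: -137.74° → +179.02°, shortest Δλ = -43.24° (west) — crosses 180°.
Leg 3: +179.02° → +167.67°, shortest Δλ = -11.35° (west) — does not cross 180°.
Leg 4: +167.67° → +139.77°, shortest Δλ = -27.9° (west) — does not cross 180°.
Leg 5: +139.77° → -110.25°, shortest Δλ = 109.98° (east) — crosses 180°.
Leg 6: -110.25° → +139.10°, shortest Δλ = -110.65° (west) — crosses 180°.
Total crossings: 4.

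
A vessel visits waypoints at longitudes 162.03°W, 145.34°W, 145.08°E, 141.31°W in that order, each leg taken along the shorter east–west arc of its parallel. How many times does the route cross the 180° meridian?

Leg 1: -162.03° → -145.34°, shortest Δλ = 16.69° (east) — does not cross 180°.
Leg 2: -145.34° → +145.08°, shortest Δλ = -69.58° (west) — crosses 180°.
Leg 3: +145.08° → -141.31°, shortest Δλ = 73.61° (east) — crosses 180°.
Total crossings: 2.

2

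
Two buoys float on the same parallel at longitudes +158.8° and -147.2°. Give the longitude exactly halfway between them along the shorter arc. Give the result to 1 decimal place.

Signed shortest Δλ from +158.8° to -147.2° is +54.0°.
Midpoint longitude = +158.8° + (+54.0°)/2 = +158.8° + 27.0° = +185.8°.
Normalise into (−180°, 180°]: -174.2°.
(The naïve average (+158.8 + -147.2)/2 = 5.8° is on the wrong side of the globe.)

-174.2°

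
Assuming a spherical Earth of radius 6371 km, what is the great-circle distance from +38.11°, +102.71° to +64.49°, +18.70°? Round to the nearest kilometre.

5968 km

Δλ = 18.70 − 102.71 = -84.01°.
Δφ = 64.49 − 38.11 = 26.38°.
a = sin²(Δφ/2) + cos φ₁ · cos φ₂ · sin²(Δλ/2) = 0.203817.
c = 2·atan2(√a, √(1−a)) = 0.93680 rad → d = 6371·c ≈ 5968.37 km.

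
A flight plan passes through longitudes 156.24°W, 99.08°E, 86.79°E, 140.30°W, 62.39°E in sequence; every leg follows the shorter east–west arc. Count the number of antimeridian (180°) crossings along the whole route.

3

Leg 1: -156.24° → +99.08°, shortest Δλ = -104.68° (west) — crosses 180°.
Leg 2: +99.08° → +86.79°, shortest Δλ = -12.29° (west) — does not cross 180°.
Leg 3: +86.79° → -140.30°, shortest Δλ = 132.91° (east) — crosses 180°.
Leg 4: -140.30° → +62.39°, shortest Δλ = -157.31° (west) — crosses 180°.
Total crossings: 3.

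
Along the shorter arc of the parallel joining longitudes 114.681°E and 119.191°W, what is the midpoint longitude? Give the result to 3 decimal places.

177.745°E

Signed shortest Δλ from +114.681° to -119.191° is +126.128°.
Midpoint longitude = +114.681° + (+126.128°)/2 = +114.681° + 63.064° = +177.745°.
(The naïve average (+114.681 + -119.191)/2 = -2.255° is on the wrong side of the globe.)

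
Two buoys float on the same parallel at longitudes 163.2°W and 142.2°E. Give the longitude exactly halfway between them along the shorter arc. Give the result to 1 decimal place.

169.5°E

Signed shortest Δλ from -163.2° to +142.2° is -54.6°.
Midpoint longitude = -163.2° + (-54.6°)/2 = -163.2° − 27.3° = -190.5°.
Normalise into (−180°, 180°]: +169.5°.
(The naïve average (-163.2 + +142.2)/2 = -10.5° is on the wrong side of the globe.)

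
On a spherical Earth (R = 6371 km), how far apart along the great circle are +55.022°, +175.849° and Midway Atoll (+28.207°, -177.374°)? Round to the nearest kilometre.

3031 km

Δλ = -177.374 − 175.849 = -353.223°; wrapped into (−180°, 180°]: 6.777°.
Δφ = 28.207 − 55.022 = -26.815°.
a = sin²(Δφ/2) + cos φ₁ · cos φ₂ · sin²(Δλ/2) = 0.055531.
c = 2·atan2(√a, √(1−a)) = 0.47578 rad → d = 6371·c ≈ 3031.16 km.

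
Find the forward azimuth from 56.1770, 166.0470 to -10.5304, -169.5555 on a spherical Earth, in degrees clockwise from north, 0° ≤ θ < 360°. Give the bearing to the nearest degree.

Δλ = -169.5555 − 166.0470 = -335.6025°; wrapped into (−180°, 180°]: 24.3975°.
θ = atan2( sin Δλ · cos φ₂ , cos φ₁ · sin φ₂ − sin φ₁ · cos φ₂ · cos Δλ )
  = atan2(0.40611, -0.84556) = 154.346° → normalised to [0°, 360°): 154.346°.

154°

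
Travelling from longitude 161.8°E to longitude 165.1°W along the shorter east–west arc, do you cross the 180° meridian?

Naïve |-165.1 − 161.8| = 326.9° > 180°, so the shorter arc goes the other way round — across 180°.
Signed shortest Δλ = ((-165.1 − 161.8 + 180) mod 360) − 180 = 33.1°.
Going east by 33.1° from +161.8° passes through 180° before reaching -165.1°.

Yes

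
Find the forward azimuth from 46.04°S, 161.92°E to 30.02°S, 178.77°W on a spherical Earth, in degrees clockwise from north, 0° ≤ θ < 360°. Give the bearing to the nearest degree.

Δλ = -178.77 − 161.92 = -340.69°; wrapped into (−180°, 180°]: 19.31°.
θ = atan2( sin Δλ · cos φ₂ , cos φ₁ · sin φ₂ − sin φ₁ · cos φ₂ · cos Δλ )
  = atan2(0.28632, 0.24091) = 49.923° → normalised to [0°, 360°): 49.923°.

50°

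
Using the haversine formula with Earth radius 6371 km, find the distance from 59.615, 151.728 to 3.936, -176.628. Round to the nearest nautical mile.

3647 nmi

Δλ = -176.628 − 151.728 = -328.356°; wrapped into (−180°, 180°]: 31.644°.
Δφ = 3.936 − 59.615 = -55.679°.
a = sin²(Δφ/2) + cos φ₁ · cos φ₂ · sin²(Δλ/2) = 0.255598.
c = 2·atan2(√a, √(1−a)) = 1.06008 rad → d = 6371·c ≈ 6753.75 km ≈ 3646.73 nmi.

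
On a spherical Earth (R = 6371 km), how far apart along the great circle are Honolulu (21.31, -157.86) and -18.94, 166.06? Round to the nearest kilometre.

5954 km

Δλ = 166.06 − -157.86 = 323.92°; wrapped into (−180°, 180°]: -36.08°.
Δφ = -18.94 − 21.31 = -40.25°.
a = sin²(Δφ/2) + cos φ₁ · cos φ₂ · sin²(Δλ/2) = 0.202892.
c = 2·atan2(√a, √(1−a)) = 0.93451 rad → d = 6371·c ≈ 5953.73 km.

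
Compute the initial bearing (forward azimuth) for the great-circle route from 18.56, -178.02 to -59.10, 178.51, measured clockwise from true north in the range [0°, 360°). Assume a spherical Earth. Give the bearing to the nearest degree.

Δλ = 178.51 − -178.02 = 356.53°; wrapped into (−180°, 180°]: -3.47°.
θ = atan2( sin Δλ · cos φ₂ , cos φ₁ · sin φ₂ − sin φ₁ · cos φ₂ · cos Δλ )
  = atan2(-0.03108, -0.97660) = -178.177° → normalised to [0°, 360°): 181.823°.

182°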